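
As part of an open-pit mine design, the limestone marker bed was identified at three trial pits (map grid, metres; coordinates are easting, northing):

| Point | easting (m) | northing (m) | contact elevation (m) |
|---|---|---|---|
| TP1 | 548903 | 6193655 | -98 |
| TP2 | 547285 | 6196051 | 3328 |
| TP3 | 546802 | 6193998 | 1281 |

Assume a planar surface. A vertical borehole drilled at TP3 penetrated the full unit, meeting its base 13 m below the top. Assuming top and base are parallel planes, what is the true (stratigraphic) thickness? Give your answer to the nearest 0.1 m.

Two edge vectors: TP1→TP2 = (-1618, 2396, 3426), TP1→TP3 = (-2101, 343, 1379).
Normal n = (TP1→TP2) × (TP1→TP3) = (2128966, -4966804, 4479022).
So ∂z/∂easting = −n_x/n_z = −0.47532 and ∂z/∂northing = −n_y/n_z = 1.10890.
|∇z| = √(a²+b²) = 1.20648, so dip δ = arctan(1.20648) = 50.35°.
True thickness = vertical thickness × cos δ = 13 × cos 50.35° = 8.3 m.

8.3 m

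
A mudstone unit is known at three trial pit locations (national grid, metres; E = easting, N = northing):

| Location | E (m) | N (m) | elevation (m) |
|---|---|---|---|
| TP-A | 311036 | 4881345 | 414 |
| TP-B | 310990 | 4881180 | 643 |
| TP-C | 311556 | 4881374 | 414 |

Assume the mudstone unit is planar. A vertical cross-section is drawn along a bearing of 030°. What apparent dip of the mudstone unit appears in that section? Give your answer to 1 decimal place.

49.8°

Let the plane be z = a·E + b·N + c.
TP-B−TP-A: −46a − 165b = 229;  TP-C−TP-A: 520a + 29b = 0.
Solving gives a = 0.07862, b = −1.40980.
Unit vector along 030° is (sin 30°, cos 30°) = (0.5000, 0.8660).
Slope in that direction = a·(0.5000) + b·(0.8660) = −1.18161.
Apparent dip = arctan|1.18161| = 49.8° (true dip is 54.7°, so apparent ≤ true as expected).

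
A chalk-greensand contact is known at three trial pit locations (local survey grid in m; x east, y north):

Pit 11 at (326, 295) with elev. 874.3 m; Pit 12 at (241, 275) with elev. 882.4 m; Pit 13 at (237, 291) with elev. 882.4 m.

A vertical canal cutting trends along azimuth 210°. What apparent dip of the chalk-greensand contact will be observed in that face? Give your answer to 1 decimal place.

Let the plane be z = a·x + b·y + c.
Pit 12−Pit 11: −85a − 20b = 8.1;  Pit 13−Pit 11: −89a − 4b = 8.1.
Solving gives a = −0.09000, b = −0.02250.
Unit vector along 210° is (sin 210°, cos 210°) = (-0.5000, -0.8660).
Slope in that direction = a·(-0.5000) + b·(-0.8660) = 0.06449.
Apparent dip = arctan|0.06449| = 3.7° (true dip is 5.3°, so apparent ≤ true as expected).

3.7°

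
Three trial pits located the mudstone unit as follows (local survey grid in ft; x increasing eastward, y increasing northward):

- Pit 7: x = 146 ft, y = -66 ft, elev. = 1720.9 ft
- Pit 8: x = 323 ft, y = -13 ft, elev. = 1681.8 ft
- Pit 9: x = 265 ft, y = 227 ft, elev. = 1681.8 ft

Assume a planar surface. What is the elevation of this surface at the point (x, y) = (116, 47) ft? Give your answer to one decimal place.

1721.5 ft

Two edge vectors: Pit 7→Pit 8 = (177, 53, -39.1), Pit 7→Pit 9 = (119, 293, -39.1).
Normal n = (Pit 7→Pit 8) × (Pit 7→Pit 9) = (9384, 2267.8, 45554).
So ∂z/∂x = −n_x/n_z = −0.20600 and ∂z/∂y = −n_y/n_z = −0.04978.
Intercept c from Pit 7: 1720.9 + 30.08 − 3.29 = 1747.69.
At (116, 47): z = −23.9 − 2.3 + 1747.69 = 1721.5 ft.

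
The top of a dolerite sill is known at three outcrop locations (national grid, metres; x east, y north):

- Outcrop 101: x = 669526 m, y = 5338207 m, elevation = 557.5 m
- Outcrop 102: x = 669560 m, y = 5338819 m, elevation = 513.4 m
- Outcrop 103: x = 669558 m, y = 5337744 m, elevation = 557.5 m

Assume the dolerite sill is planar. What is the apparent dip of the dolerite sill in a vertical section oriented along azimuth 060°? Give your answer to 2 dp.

Let the plane be z = a·x + b·y + c.
Outcrop 102−Outcrop 101: 34a + 612b = −44.1;  Outcrop 103−Outcrop 101: 32a − 463b = 0.
Solving gives a = −0.57800, b = −0.03995.
Unit vector along 060° is (sin 60°, cos 60°) = (0.8660, 0.5000).
Slope in that direction = a·(0.8660) + b·(0.5000) = −0.52053.
Apparent dip = arctan|0.52053| = 27.50° (true dip is 30.1°, so apparent ≤ true as expected).

27.50°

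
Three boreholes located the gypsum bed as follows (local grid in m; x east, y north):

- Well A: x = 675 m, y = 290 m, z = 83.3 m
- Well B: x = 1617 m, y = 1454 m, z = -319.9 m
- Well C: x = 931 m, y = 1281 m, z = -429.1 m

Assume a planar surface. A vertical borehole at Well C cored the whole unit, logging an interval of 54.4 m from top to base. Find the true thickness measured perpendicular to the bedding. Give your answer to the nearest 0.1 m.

Two edge vectors: Well A→Well B = (942, 1164, -403.2), Well A→Well C = (256, 991, -512.4).
Normal n = (Well A→Well B) × (Well A→Well C) = (-196862.4, 379461.6, 635538).
So ∂z/∂x = −n_x/n_z = 0.30976 and ∂z/∂y = −n_y/n_z = −0.59707.
|∇z| = √(a²+b²) = 0.67264, so dip δ = arctan(0.67264) = 33.93°.
True thickness = vertical thickness × cos δ = 54.4 × cos 33.93° = 45.1 m.

45.1 m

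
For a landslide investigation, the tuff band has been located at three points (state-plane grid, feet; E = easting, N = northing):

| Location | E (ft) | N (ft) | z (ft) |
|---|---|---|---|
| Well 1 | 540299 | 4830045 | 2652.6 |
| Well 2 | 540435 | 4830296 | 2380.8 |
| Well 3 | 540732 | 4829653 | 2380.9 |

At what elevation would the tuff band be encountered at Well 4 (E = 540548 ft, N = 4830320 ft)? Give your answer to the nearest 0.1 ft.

2246.9 ft

Two edge vectors: Well 1→Well 2 = (136, 251, -271.8), Well 1→Well 3 = (433, -392, -271.7).
Normal n = (Well 1→Well 2) × (Well 1→Well 3) = (-174742.3, -80738.2, -161995).
So ∂z/∂E = −n_x/n_z = −1.078689466 and ∂z/∂N = −n_y/n_z = −0.498399333.
Intercept c from Well 1: 2652.6 + 582814.84 + 2407291.21 = 2992758.65.
At (540548, 4830320): z = −583083.4 − 2407428.3 + 2992758.65 = 2246.9 ft.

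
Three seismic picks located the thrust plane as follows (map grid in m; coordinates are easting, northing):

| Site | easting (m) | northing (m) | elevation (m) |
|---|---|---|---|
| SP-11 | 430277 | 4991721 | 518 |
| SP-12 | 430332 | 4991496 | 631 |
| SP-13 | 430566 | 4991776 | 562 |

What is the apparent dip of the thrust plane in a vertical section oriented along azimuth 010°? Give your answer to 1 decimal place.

Let the plane be z = a·easting + b·northing + c.
SP-12−SP-11: 55a − 225b = 113;  SP-13−SP-11: 289a + 55b = 44.
Solving gives a = 0.23681, b = −0.44434.
Unit vector along 010° is (sin 10°, cos 10°) = (0.1736, 0.9848).
Slope in that direction = a·(0.1736) + b·(0.9848) = −0.39646.
Apparent dip = arctan|0.39646| = 21.6° (true dip is 26.7°, so apparent ≤ true as expected).

21.6°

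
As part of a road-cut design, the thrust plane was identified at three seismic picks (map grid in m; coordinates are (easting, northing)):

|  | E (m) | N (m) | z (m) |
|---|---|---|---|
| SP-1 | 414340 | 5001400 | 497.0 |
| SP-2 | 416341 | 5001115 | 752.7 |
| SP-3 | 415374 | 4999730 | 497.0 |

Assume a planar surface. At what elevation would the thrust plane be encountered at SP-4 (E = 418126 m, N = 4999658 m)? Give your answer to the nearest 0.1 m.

Two edge vectors: SP-1→SP-2 = (2001, -285, 255.7), SP-1→SP-3 = (1034, -1670, 0).
Normal n = (SP-1→SP-2) × (SP-1→SP-3) = (427019, 264393.8, -3046980).
So ∂z/∂E = −n_x/n_z = 0.140144996 and ∂z/∂N = −n_y/n_z = 0.086772411.
Intercept c from SP-1: 497 − 58067.68 − 433983.53 = −491554.21.
At (418126, 4999658): z = 58598.3 + 433832.4 − 491554.21 = 876.4 m.

876.4 m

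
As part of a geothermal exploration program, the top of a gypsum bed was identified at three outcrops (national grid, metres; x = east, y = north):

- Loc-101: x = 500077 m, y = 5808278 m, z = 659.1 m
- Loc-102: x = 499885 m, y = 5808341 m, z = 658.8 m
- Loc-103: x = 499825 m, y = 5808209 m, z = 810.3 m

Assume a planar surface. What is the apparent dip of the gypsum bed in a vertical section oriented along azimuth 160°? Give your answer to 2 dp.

Two edge vectors: Loc-101→Loc-102 = (-192, 63, -0.3), Loc-101→Loc-103 = (-252, -69, 151.2).
Normal n = (Loc-101→Loc-102) × (Loc-101→Loc-103) = (9504.9, 29106, 29124).
So ∂z/∂x = −n_x/n_z = −0.32636 and ∂z/∂y = −n_y/n_z = −0.99938.
Unit vector along 160° is (sin 160°, cos 160°) = (0.3420, -0.9397).
Slope in that direction = a·(0.3420) + b·(-0.9397) = 0.82749.
Apparent dip = arctan|0.82749| = 39.61° (true dip is 46.4°, so apparent ≤ true as expected).

39.61°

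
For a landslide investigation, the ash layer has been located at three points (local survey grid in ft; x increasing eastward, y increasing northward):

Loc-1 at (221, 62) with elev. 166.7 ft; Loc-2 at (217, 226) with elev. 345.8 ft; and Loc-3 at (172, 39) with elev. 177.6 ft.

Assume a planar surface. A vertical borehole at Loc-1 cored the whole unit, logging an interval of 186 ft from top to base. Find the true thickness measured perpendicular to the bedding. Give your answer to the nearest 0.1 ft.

Let the plane be z = a·x + b·y + c.
Loc-2−Loc-1: −4a + 164b = 179.1;  Loc-3−Loc-1: −49a − 23b = 10.9.
Solving gives a = −0.72673, b = 1.07435.
|∇z| = √(a²+b²) = 1.29706, so dip δ = arctan(1.29706) = 52.37°.
True thickness = vertical thickness × cos δ = 186 × cos 52.37° = 113.6 ft.

113.6 ft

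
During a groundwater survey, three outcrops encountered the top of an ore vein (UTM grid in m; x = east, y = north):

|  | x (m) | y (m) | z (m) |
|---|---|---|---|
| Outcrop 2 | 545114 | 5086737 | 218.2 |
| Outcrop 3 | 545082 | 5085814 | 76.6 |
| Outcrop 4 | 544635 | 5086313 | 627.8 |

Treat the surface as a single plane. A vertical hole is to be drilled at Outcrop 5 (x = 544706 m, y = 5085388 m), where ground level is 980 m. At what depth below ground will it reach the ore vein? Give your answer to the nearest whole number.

Let the plane be z = a·x + b·y + c.
Outcrop 3−Outcrop 2: −32a − 923b = −141.6;  Outcrop 4−Outcrop 2: −479a − 424b = 409.6.
Solving gives a = −1.02228497, b = 0.18885495.
Then c = 218.2 − a·545114 − b·5086737 = −403175.42.
At (544706, 5085388): z_contact = −556844.8 + 960400.7 − 403175.42 = 380.5 m.
Depth below ground = 980 − 380.5 = 599 m.

599 m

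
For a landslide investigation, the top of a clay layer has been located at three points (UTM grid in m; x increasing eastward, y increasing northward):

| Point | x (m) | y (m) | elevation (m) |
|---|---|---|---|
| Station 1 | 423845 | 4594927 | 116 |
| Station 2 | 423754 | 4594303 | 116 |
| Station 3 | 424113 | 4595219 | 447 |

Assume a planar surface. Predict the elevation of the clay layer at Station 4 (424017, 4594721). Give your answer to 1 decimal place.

412.7 m

Two edge vectors: Station 1→Station 2 = (-91, -624, 0), Station 1→Station 3 = (268, 292, 331).
Normal n = (Station 1→Station 2) × (Station 1→Station 3) = (-206544, 30121, 140660).
So ∂z/∂x = −n_x/n_z = 1.468391867 and ∂z/∂y = −n_y/n_z = −0.214140481.
Intercept c from Station 1: 116 − 622370.55 + 983959.88 = 361705.33.
At (424017, 4594721): z = 622623.1 − 983915.8 + 361705.33 = 412.7 m.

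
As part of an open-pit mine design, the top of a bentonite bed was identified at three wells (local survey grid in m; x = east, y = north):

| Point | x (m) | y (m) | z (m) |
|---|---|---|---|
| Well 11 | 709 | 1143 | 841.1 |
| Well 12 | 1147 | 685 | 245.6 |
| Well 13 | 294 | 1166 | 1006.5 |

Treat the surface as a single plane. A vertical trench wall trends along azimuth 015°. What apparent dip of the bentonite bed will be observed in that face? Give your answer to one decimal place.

Let the plane be z = a·x + b·y + c.
Well 12−Well 11: 438a − 458b = −595.5;  Well 13−Well 11: −415a + 23b = 165.4.
Solving gives a = −0.34477, b = 0.97051.
Unit vector along 015° is (sin 15°, cos 15°) = (0.2588, 0.9659).
Slope in that direction = a·(0.2588) + b·(0.9659) = 0.84821.
Apparent dip = arctan|0.84821| = 40.3° (true dip is 45.8°, so apparent ≤ true as expected).

40.3°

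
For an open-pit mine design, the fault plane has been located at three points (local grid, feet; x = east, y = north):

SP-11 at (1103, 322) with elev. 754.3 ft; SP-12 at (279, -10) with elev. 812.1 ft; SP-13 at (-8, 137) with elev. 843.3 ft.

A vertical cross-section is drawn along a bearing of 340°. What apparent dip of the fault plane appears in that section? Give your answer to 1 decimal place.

Let the plane be z = a·x + b·y + c.
SP-12−SP-11: −824a − 332b = 57.8;  SP-13−SP-11: −1111a − 185b = 89.
Solving gives a = −0.08713, b = 0.04214.
Unit vector along 340° is (sin 340°, cos 340°) = (-0.3420, 0.9397).
Slope in that direction = a·(-0.3420) + b·(0.9397) = 0.06940.
Apparent dip = arctan|0.06940| = 4.0° (true dip is 5.5°, so apparent ≤ true as expected).

4.0°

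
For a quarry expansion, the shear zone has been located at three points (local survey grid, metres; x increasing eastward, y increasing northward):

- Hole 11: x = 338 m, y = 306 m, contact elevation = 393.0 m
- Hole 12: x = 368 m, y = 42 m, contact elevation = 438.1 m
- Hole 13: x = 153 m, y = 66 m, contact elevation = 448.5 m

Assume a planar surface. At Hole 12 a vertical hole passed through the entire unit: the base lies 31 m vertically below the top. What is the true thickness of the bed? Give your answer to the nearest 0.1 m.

30.4 m

Let the plane be z = a·x + b·y + c.
Hole 12−Hole 11: 30a − 264b = 45.1;  Hole 13−Hole 11: −185a − 240b = 55.5.
Solving gives a = −0.06831, b = −0.17860.
|∇z| = √(a²+b²) = 0.19121, so dip δ = arctan(0.19121) = 10.83°.
True thickness = vertical thickness × cos δ = 31 × cos 10.83° = 30.4 m.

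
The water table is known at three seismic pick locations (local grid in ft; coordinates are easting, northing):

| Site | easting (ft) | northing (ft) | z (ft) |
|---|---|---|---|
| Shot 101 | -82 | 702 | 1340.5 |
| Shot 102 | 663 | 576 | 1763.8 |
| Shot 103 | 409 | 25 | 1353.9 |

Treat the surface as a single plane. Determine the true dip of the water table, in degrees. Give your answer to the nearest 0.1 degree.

Let the plane be z = a·easting + b·northing + c.
Shot 102−Shot 101: 745a − 126b = 423.3;  Shot 103−Shot 101: 491a − 677b = 13.4.
Solving gives a = 0.64381, b = 0.44714.
Gradient magnitude |∇z| = √(a² + b²) = √(0.41449 + 0.19993) = 0.78385.
True dip = arctan(0.78385) = 38.1°, dipping toward SW (azimuth ≈ 235°).

38.1°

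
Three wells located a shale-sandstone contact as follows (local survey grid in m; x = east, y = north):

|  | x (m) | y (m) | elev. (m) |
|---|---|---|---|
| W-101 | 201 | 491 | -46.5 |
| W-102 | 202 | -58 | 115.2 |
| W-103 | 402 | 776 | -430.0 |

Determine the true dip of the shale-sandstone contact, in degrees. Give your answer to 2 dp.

56.59°

Two edge vectors: W-101→W-102 = (1, -549, 161.7), W-101→W-103 = (201, 285, -383.5).
Normal n = (W-101→W-102) × (W-101→W-103) = (164457, 32885.2, 110634).
So ∂z/∂x = −n_x/n_z = −1.48650 and ∂z/∂y = −n_y/n_z = −0.29724.
Gradient magnitude |∇z| = √(a² + b²) = √(2.20967 + 0.08835) = 1.51592.
True dip = arctan(1.51592) = 56.59°, dipping toward ENE (azimuth ≈ 079°).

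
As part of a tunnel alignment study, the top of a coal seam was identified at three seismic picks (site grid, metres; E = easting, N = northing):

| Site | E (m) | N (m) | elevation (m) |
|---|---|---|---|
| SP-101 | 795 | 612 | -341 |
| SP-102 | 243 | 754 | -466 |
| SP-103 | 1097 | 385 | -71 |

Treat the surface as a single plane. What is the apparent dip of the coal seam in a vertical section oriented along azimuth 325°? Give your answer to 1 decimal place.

Two edge vectors: SP-101→SP-102 = (-552, 142, -125), SP-101→SP-103 = (302, -227, 270).
Normal n = (SP-101→SP-102) × (SP-101→SP-103) = (9965, 111290, 82420).
So ∂z/∂E = −n_x/n_z = −0.12091 and ∂z/∂N = −n_y/n_z = −1.35028.
Unit vector along 325° is (sin 325°, cos 325°) = (-0.5736, 0.8192).
Slope in that direction = a·(-0.5736) + b·(0.8192) = −1.03674.
Apparent dip = arctan|1.03674| = 46.0° (true dip is 53.6°, so apparent ≤ true as expected).

46.0°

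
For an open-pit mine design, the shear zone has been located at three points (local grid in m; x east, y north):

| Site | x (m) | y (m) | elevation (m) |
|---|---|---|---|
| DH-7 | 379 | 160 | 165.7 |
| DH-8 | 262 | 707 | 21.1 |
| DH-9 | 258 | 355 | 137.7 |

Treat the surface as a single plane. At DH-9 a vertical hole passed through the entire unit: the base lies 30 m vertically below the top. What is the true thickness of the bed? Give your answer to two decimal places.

27.44 m

Let the plane be z = a·x + b·y + c.
DH-8−DH-7: −117a + 547b = −144.6;  DH-9−DH-7: −121a + 195b = −28.
Solving gives a = −0.29699, b = −0.32788.
|∇z| = √(a²+b²) = 0.44238, so dip δ = arctan(0.44238) = 23.86°.
True thickness = vertical thickness × cos δ = 30 × cos 23.86° = 27.44 m.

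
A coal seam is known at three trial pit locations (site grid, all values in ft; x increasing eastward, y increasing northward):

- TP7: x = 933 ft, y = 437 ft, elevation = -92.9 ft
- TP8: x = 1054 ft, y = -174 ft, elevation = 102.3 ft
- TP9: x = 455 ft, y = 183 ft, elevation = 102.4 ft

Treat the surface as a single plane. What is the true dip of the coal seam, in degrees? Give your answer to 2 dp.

Two edge vectors: TP7→TP8 = (121, -611, 195.2), TP7→TP9 = (-478, -254, 195.3).
Normal n = (TP7→TP8) × (TP7→TP9) = (-69747.5, -116936.9, -322792).
So ∂z/∂x = −n_x/n_z = −0.21608 and ∂z/∂y = −n_y/n_z = −0.36227.
Gradient magnitude |∇z| = √(a² + b²) = √(0.04669 + 0.13124) = 0.42181.
True dip = arctan(0.42181) = 22.87°, dipping toward NNE (azimuth ≈ 031°).

22.87°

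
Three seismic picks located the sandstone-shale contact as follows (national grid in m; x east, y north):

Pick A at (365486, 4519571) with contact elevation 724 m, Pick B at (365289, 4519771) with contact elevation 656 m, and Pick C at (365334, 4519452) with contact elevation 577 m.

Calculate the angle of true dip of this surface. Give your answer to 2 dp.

Two edge vectors: Pick A→Pick B = (-197, 200, -68), Pick A→Pick C = (-152, -119, -147).
Normal n = (Pick A→Pick B) × (Pick A→Pick C) = (-37492, -18623, 53843).
So ∂z/∂x = −n_x/n_z = 0.69632 and ∂z/∂y = −n_y/n_z = 0.34588.
Gradient magnitude |∇z| = √(a² + b²) = √(0.48486 + 0.11963) = 0.77749.
True dip = arctan(0.77749) = 37.86°, dipping toward WSW (azimuth ≈ 244°).

37.86°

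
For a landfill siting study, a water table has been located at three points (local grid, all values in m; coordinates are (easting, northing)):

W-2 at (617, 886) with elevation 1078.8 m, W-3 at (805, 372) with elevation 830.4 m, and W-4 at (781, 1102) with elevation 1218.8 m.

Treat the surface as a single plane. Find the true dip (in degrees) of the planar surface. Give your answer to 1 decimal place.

29.1°

Two edge vectors: W-2→W-3 = (188, -514, -248.4), W-2→W-4 = (164, 216, 140).
Normal n = (W-2→W-3) × (W-2→W-4) = (-18305.6, -67057.6, 124904).
So ∂z/∂E = −n_x/n_z = 0.14656 and ∂z/∂N = −n_y/n_z = 0.53687.
Gradient magnitude |∇z| = √(a² + b²) = √(0.02148 + 0.28823) = 0.55652.
True dip = arctan(0.55652) = 29.1°, dipping toward SSW (azimuth ≈ 195°).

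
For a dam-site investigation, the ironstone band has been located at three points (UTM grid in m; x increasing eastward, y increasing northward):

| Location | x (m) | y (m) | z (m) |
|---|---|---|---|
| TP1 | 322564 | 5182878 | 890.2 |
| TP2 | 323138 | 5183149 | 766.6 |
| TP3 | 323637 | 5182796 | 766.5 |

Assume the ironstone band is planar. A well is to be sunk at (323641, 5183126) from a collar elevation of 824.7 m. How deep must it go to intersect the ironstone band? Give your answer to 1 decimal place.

Let the plane be z = a·x + b·y + c.
TP2−TP1: 574a + 271b = −123.6;  TP3−TP1: 1073a − 82b = −123.7.
Solving gives a = −0.129222349, b = −0.182385134.
Then c = 890.2 − a·322564 − b·5182878 = 987852.58.
At (323641, 5183126): z_contact = −41821.65 − 945325.13 + 987852.58 = 705.80 m.
Depth below ground = 824.7 − 705.80 = 118.9 m.

118.9 m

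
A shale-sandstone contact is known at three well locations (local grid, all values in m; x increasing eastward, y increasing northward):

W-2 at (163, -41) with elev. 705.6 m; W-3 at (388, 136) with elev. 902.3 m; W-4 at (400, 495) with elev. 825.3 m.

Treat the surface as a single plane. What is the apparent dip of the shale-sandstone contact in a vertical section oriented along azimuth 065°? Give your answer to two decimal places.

Let the plane be z = a·x + b·y + c.
W-3−W-2: 225a + 177b = 196.7;  W-4−W-2: 237a + 536b = 119.7.
Solving gives a = 1.07112, b = −0.25029.
Unit vector along 065° is (sin 65°, cos 65°) = (0.9063, 0.4226).
Slope in that direction = a·(0.9063) + b·(0.4226) = 0.86498.
Apparent dip = arctan|0.86498| = 40.86° (true dip is 47.7°, so apparent ≤ true as expected).

40.86°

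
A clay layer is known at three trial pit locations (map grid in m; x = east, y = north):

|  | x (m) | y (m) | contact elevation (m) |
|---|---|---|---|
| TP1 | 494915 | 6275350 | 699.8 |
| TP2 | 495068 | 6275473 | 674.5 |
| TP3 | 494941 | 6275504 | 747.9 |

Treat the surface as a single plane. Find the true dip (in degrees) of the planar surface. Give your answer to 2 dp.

31.89°

Let the plane be z = a·x + b·y + c.
TP2−TP1: 153a + 123b = −25.3;  TP3−TP1: 26a + 154b = 48.1.
Solving gives a = −0.48186, b = 0.39369.
Gradient magnitude |∇z| = √(a² + b²) = √(0.23218 + 0.15499) = 0.62223.
True dip = arctan(0.62223) = 31.89°, dipping toward SE (azimuth ≈ 129°).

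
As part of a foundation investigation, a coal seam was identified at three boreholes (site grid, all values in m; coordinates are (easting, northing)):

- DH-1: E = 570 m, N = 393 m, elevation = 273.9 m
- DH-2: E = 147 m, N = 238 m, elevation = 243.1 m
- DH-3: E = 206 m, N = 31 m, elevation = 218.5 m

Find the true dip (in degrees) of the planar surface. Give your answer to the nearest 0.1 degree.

Two edge vectors: DH-1→DH-2 = (-423, -155, -30.8), DH-1→DH-3 = (-364, -362, -55.4).
Normal n = (DH-1→DH-2) × (DH-1→DH-3) = (-2562.6, -12223, 96706).
So ∂z/∂E = −n_x/n_z = 0.02650 and ∂z/∂N = −n_y/n_z = 0.12639.
Gradient magnitude |∇z| = √(a² + b²) = √(0.00070 + 0.01598) = 0.12914.
True dip = arctan(0.12914) = 7.4°, dipping toward SSW (azimuth ≈ 192°).

7.4°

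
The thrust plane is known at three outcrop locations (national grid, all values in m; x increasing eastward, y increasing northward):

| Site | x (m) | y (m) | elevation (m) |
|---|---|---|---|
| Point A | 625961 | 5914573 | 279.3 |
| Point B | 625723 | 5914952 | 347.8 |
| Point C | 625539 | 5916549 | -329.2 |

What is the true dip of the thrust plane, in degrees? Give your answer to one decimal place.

Let the plane be z = a·x + b·y + c.
Point B−Point A: −238a + 379b = 68.5;  Point C−Point A: −422a + 1976b = −608.5.
Solving gives a = −1.17924, b = −0.55979.
Gradient magnitude |∇z| = √(a² + b²) = √(1.39061 + 0.31336) = 1.30536.
True dip = arctan(1.30536) = 52.5°, dipping toward ENE (azimuth ≈ 065°).

52.5°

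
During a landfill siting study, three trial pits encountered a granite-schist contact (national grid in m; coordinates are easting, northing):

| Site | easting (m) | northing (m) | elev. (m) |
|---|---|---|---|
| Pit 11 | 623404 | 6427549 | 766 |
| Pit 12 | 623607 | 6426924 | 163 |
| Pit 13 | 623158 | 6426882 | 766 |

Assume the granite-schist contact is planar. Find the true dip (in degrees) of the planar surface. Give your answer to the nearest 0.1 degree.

56.0°

Two edge vectors: Pit 11→Pit 12 = (203, -625, -603), Pit 11→Pit 13 = (-246, -667, 0).
Normal n = (Pit 11→Pit 12) × (Pit 11→Pit 13) = (-402201, 148338, -289151).
So ∂z/∂easting = −n_x/n_z = −1.39097 and ∂z/∂northing = −n_y/n_z = 0.51301.
Gradient magnitude |∇z| = √(a² + b²) = √(1.93480 + 0.26318) = 1.48256.
True dip = arctan(1.48256) = 56.0°, dipping toward ESE (azimuth ≈ 110°).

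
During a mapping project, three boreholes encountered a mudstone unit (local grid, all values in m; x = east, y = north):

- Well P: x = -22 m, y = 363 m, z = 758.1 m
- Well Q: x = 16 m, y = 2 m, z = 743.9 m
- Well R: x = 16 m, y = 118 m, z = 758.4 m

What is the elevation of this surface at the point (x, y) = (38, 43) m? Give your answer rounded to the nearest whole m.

767 m

Let the plane be z = a·x + b·y + c.
Well Q−Well P: 38a − 361b = −14.2;  Well R−Well P: 38a − 245b = 0.3.
Solving gives a = 0.81382, b = 0.12500.
Then c = 758.1 − a·-22 − b·363 = 730.63.
At (38, 43): z = 30.9 + 5.4 + 730.63 = 766.9 m.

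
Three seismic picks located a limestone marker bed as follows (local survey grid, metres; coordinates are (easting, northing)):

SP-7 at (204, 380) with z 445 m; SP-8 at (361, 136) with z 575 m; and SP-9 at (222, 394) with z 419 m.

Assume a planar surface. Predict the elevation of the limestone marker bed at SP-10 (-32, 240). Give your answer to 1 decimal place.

Two edge vectors: SP-7→SP-8 = (157, -244, 130), SP-7→SP-9 = (18, 14, -26).
Normal n = (SP-7→SP-8) × (SP-7→SP-9) = (4524, 6422, 6590).
So ∂z/∂E = −n_x/n_z = −0.68649 and ∂z/∂N = −n_y/n_z = −0.97451.
Intercept c from SP-7: 445 + 140.04 + 370.31 = 955.36.
At (-32, 240): z = 22.0 − 233.9 + 955.36 = 743.4 m.

743.4 m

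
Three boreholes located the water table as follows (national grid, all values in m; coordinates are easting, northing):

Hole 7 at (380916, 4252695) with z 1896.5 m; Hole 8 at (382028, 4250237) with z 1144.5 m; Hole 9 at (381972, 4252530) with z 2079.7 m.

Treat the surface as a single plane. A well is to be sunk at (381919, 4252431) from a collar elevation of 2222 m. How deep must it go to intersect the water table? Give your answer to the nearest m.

196 m

Two edge vectors: Hole 7→Hole 8 = (1112, -2458, -752), Hole 7→Hole 9 = (1056, -165, 183.2).
Normal n = (Hole 7→Hole 8) × (Hole 7→Hole 9) = (-574385.6, -997830.4, 2412168).
So ∂z/∂easting = −n_x/n_z = 0.23812006 and ∂z/∂northing = −n_y/n_z = 0.41366538.
Intercept c from Hole 7: 1896.5 − 90703.74 − 1759192.71 = −1847999.95.
At (381919, 4252431): z_contact = 90942.6 + 1759083.5 − 1847999.95 = 2026.1 m.
Depth below ground = 2222 − 2026.1 = 196 m.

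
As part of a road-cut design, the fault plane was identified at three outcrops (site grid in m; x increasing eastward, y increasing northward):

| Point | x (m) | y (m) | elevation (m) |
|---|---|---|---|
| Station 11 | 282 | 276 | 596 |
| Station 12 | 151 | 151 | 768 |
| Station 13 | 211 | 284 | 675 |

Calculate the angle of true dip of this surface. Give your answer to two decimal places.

Let the plane be z = a·x + b·y + c.
Station 12−Station 11: −131a − 125b = 172;  Station 13−Station 11: −71a + 8b = 79.
Solving gives a = −1.13383, b = −0.18775.
Gradient magnitude |∇z| = √(a² + b²) = √(1.28557 + 0.03525) = 1.14927.
True dip = arctan(1.14927) = 48.97°, dipping toward E (azimuth ≈ 081°).

48.97°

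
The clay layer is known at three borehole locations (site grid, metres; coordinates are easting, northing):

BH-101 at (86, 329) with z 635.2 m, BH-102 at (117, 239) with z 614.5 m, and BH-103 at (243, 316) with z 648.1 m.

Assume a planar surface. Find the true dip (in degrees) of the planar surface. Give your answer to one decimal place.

Two edge vectors: BH-101→BH-102 = (31, -90, -20.7), BH-101→BH-103 = (157, -13, 12.9).
Normal n = (BH-101→BH-102) × (BH-101→BH-103) = (-1430.1, -3649.8, 13727).
So ∂z/∂easting = −n_x/n_z = 0.10418 and ∂z/∂northing = −n_y/n_z = 0.26588.
Gradient magnitude |∇z| = √(a² + b²) = √(0.01085 + 0.07069) = 0.28557.
True dip = arctan(0.28557) = 15.9°, dipping toward SSW (azimuth ≈ 201°).

15.9°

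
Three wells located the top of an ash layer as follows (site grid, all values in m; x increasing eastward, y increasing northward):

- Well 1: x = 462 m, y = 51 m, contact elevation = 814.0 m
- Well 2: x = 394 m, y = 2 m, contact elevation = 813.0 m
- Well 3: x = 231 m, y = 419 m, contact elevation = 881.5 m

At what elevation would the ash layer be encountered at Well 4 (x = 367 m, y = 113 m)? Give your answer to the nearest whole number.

Let the plane be z = a·x + b·y + c.
Well 2−Well 1: −68a − 49b = −1;  Well 3−Well 1: −231a + 368b = 67.5.
Solving gives a = −0.08088, b = 0.13265.
Then c = 814 − a·462 − b·51 = 844.60.
At (367, 113): z = −29.7 + 15.0 + 844.60 = 829.9 m.

830 m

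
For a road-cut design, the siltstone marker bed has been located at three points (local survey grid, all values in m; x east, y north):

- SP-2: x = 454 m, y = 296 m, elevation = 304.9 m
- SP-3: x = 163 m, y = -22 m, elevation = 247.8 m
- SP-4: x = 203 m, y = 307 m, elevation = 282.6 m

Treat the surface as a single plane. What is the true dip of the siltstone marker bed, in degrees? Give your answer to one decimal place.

Let the plane be z = a·x + b·y + c.
SP-3−SP-2: −291a − 318b = −57.1;  SP-4−SP-2: −251a + 11b = −22.3.
Solving gives a = 0.09298, b = 0.09447.
Gradient magnitude |∇z| = √(a² + b²) = √(0.00865 + 0.00892) = 0.13255.
True dip = arctan(0.13255) = 7.6°, dipping toward SW (azimuth ≈ 225°).

7.6°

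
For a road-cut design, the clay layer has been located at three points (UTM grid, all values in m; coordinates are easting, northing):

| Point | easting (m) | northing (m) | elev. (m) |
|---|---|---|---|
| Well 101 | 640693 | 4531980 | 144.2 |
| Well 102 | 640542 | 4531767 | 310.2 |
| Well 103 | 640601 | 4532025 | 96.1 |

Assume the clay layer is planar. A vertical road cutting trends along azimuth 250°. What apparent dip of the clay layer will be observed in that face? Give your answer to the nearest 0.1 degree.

Two edge vectors: Well 101→Well 102 = (-151, -213, 166), Well 101→Well 103 = (-92, 45, -48.1).
Normal n = (Well 101→Well 102) × (Well 101→Well 103) = (2775.3, -22535.1, -26391).
So ∂z/∂easting = −n_x/n_z = 0.10516 and ∂z/∂northing = −n_y/n_z = −0.85389.
Unit vector along 250° is (sin 250°, cos 250°) = (-0.9397, -0.3420).
Slope in that direction = a·(-0.9397) + b·(-0.3420) = 0.19323.
Apparent dip = arctan|0.19323| = 10.9° (true dip is 40.7°, so apparent ≤ true as expected).

10.9°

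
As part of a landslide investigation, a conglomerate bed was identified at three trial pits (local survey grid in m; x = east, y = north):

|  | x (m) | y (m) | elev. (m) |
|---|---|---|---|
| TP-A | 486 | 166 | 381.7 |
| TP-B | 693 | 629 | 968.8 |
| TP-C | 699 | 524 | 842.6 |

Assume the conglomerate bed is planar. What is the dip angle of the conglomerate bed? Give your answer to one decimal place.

Two edge vectors: TP-A→TP-B = (207, 463, 587.1), TP-A→TP-C = (213, 358, 460.9).
Normal n = (TP-A→TP-B) × (TP-A→TP-C) = (3214.9, 29646, -24513).
So ∂z/∂x = −n_x/n_z = 0.13115 and ∂z/∂y = −n_y/n_z = 1.20940.
Gradient magnitude |∇z| = √(a² + b²) = √(0.01720 + 1.46265) = 1.21649.
True dip = arctan(1.21649) = 50.6°, dipping toward S (azimuth ≈ 186°).

50.6°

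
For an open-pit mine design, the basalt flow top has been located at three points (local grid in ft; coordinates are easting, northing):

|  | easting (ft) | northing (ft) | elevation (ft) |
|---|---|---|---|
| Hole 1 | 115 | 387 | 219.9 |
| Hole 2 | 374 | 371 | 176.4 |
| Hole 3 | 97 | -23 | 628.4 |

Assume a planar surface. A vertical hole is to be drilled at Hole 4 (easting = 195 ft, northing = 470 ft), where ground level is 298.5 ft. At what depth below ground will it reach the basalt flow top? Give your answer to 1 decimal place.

Two edge vectors: Hole 1→Hole 2 = (259, -16, -43.5), Hole 1→Hole 3 = (-18, -410, 408.5).
Normal n = (Hole 1→Hole 2) × (Hole 1→Hole 3) = (-24371, -105018.5, -106478).
So ∂z/∂easting = −n_x/n_z = −0.22888 and ∂z/∂northing = −n_y/n_z = −0.98629.
Intercept c from Hole 1: 219.9 + 26.32 + 381.70 = 627.92.
At (195, 470): z_contact = −44.63 − 463.56 + 627.92 = 119.73 ft.
Depth below ground = 298.5 − 119.73 = 178.8 ft.

178.8 ft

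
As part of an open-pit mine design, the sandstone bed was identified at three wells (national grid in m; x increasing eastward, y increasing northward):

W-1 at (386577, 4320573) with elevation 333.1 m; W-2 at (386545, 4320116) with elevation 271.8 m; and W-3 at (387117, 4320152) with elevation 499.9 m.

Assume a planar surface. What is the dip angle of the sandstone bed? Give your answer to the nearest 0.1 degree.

22.1°

Two edge vectors: W-1→W-2 = (-32, -457, -61.3), W-1→W-3 = (540, -421, 166.8).
Normal n = (W-1→W-2) × (W-1→W-3) = (-102034.9, -27764.4, 260252).
So ∂z/∂x = −n_x/n_z = 0.39206 and ∂z/∂y = −n_y/n_z = 0.10668.
Gradient magnitude |∇z| = √(a² + b²) = √(0.15371 + 0.01138) = 0.40632.
True dip = arctan(0.40632) = 22.1°, dipping toward WSW (azimuth ≈ 255°).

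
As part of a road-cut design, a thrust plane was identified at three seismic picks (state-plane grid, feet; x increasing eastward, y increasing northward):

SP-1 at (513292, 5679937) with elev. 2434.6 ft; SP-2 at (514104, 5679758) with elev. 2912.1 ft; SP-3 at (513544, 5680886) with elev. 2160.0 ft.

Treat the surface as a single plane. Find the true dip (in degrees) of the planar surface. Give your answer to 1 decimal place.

33.0°

Let the plane be z = a·x + b·y + c.
SP-2−SP-1: 812a − 179b = 477.5;  SP-3−SP-1: 252a + 949b = −274.6.
Solving gives a = 0.49528, b = −0.42087.
Gradient magnitude |∇z| = √(a² + b²) = √(0.24530 + 0.17713) = 0.64995.
True dip = arctan(0.64995) = 33.0°, dipping toward NW (azimuth ≈ 310°).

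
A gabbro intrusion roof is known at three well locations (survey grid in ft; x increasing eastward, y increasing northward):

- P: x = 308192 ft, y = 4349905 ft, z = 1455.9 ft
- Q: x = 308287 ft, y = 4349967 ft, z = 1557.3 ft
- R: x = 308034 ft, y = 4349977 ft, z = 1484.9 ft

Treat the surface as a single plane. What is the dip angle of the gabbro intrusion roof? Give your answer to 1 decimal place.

49.6°

Let the plane be z = a·x + b·y + c.
Q−P: 95a + 62b = 101.4;  R−P: −158a + 72b = 29.
Solving gives a = 0.33078, b = 1.12865.
Gradient magnitude |∇z| = √(a² + b²) = √(0.10941 + 1.27385) = 1.17612.
True dip = arctan(1.17612) = 49.6°, dipping toward SSW (azimuth ≈ 196°).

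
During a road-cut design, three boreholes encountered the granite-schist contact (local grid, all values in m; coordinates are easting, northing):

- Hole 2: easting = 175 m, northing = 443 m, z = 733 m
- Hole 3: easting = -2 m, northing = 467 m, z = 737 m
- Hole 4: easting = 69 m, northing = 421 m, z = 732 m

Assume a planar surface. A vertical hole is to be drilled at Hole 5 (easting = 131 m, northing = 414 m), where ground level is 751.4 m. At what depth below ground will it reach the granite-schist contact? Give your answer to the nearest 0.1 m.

20.7 m

Let the plane be z = a·easting + b·northing + c.
Hole 3−Hole 2: −177a + 24b = 4;  Hole 4−Hole 2: −106a − 22b = −1.
Solving gives a = −0.00994, b = 0.09335.
Then c = 733 − a·175 − b·443 = 693.38.
At (131, 414): z_contact = −1.30 + 38.65 + 693.38 = 730.73 m.
Depth below ground = 751.4 − 730.73 = 20.7 m.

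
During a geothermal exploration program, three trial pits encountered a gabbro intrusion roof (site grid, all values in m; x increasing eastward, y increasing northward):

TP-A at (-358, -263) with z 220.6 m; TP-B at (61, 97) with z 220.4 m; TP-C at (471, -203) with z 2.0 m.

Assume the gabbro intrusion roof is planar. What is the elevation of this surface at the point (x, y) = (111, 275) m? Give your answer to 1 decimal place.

265.6 m

Let the plane be z = a·x + b·y + c.
TP-B−TP-A: 419a + 360b = −0.2;  TP-C−TP-A: 829a + 60b = −218.6.
Solving gives a = −0.28790, b = 0.33453.
Then c = 220.6 − a·-358 − b·-263 = 205.51.
At (111, 275): z = −32.0 + 92.0 + 205.51 = 265.6 m.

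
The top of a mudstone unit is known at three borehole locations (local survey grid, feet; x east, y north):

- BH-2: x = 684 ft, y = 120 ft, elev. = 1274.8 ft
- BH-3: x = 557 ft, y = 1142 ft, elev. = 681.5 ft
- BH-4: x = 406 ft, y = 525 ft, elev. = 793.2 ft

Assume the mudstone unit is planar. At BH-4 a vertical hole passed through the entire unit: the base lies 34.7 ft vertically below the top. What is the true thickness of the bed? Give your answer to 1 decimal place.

Two edge vectors: BH-2→BH-3 = (-127, 1022, -593.3), BH-2→BH-4 = (-278, 405, -481.6).
Normal n = (BH-2→BH-3) × (BH-2→BH-4) = (-251908.7, 103774.2, 232681).
So ∂z/∂x = −n_x/n_z = 1.08264 and ∂z/∂y = −n_y/n_z = −0.44599.
|∇z| = √(a²+b²) = 1.17090, so dip δ = arctan(1.17090) = 49.50°.
True thickness = vertical thickness × cos δ = 34.7 × cos 49.50° = 22.5 ft.

22.5 ft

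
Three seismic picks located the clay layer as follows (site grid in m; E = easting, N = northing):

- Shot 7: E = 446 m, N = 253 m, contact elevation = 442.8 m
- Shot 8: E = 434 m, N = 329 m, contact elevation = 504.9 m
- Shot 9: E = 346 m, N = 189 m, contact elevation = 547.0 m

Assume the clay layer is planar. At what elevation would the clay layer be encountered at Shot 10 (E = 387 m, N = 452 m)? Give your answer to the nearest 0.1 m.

644.6 m

Let the plane be z = a·E + b·N + c.
Shot 8−Shot 7: −12a + 76b = 62.1;  Shot 9−Shot 7: −100a − 64b = 104.2.
Solving gives a = −1.42132, b = 0.59269.
Then c = 442.8 − a·446 − b·253 = 926.76.
At (387, 452): z = −550.1 + 267.9 + 926.76 = 644.6 m.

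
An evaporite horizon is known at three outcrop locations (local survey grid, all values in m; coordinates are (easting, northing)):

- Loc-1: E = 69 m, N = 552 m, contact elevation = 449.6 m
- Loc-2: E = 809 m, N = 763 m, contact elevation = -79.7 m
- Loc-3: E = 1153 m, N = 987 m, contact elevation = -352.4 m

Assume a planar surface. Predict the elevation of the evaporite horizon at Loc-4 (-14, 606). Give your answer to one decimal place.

Let the plane be z = a·E + b·N + c.
Loc-2−Loc-1: 740a + 211b = −529.3;  Loc-3−Loc-1: 1084a + 435b = −802.
Solving gives a = −0.654927, b = −0.211630.
Then c = 449.6 − a·69 − b·552 = 611.61.
At (-14, 606): z = 9.2 − 128.2 + 611.61 = 492.5 m.

492.5 m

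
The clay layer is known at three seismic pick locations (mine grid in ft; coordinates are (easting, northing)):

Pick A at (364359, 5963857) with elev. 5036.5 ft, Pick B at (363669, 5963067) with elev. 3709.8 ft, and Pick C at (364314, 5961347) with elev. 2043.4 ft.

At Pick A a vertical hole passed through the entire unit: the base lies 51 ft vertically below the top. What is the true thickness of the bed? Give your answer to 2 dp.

Two edge vectors: Pick A→Pick B = (-690, -790, -1326.7), Pick A→Pick C = (-45, -2510, -2993.1).
Normal n = (Pick A→Pick B) × (Pick A→Pick C) = (-965468, -2005537.5, 1696350).
So ∂z/∂E = −n_x/n_z = 0.56914 and ∂z/∂N = −n_y/n_z = 1.18227.
|∇z| = √(a²+b²) = 1.31213, so dip δ = arctan(1.31213) = 52.69°.
True thickness = vertical thickness × cos δ = 51 × cos 52.69° = 30.91 ft.

30.91 ft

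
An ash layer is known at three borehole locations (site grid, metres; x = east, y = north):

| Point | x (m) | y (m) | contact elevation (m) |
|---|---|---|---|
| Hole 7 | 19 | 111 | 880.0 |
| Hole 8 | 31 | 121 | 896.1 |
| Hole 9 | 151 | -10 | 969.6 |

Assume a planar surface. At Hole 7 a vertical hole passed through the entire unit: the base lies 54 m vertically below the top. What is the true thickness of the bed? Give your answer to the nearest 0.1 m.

36.4 m

Two edge vectors: Hole 7→Hole 8 = (12, 10, 16.1), Hole 7→Hole 9 = (132, -121, 89.6).
Normal n = (Hole 7→Hole 8) × (Hole 7→Hole 9) = (2844.1, 1050, -2772).
So ∂z/∂x = −n_x/n_z = 1.02601 and ∂z/∂y = −n_y/n_z = 0.37879.
|∇z| = √(a²+b²) = 1.09370, so dip δ = arctan(1.09370) = 47.56°.
True thickness = vertical thickness × cos δ = 54 × cos 47.56° = 36.4 m.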